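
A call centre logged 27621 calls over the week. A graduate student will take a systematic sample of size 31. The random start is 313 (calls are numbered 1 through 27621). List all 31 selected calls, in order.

k = N/n = 27621/31 = 891
call 1: 313
call 2: 313 + 891 = 1204
call 3: 1204 + 891 = 2095
call 4: 2095 + 891 = 2986
call 5: 2986 + 891 = 3877
call 6: 3877 + 891 = 4768
call 7: 4768 + 891 = 5659
call 8: 5659 + 891 = 6550
call 9: 6550 + 891 = 7441
call 10: 7441 + 891 = 8332
call 11: 8332 + 891 = 9223
call 12: 9223 + 891 = 10114
call 13: 10114 + 891 = 11005
call 14: 11005 + 891 = 11896
call 15: 11896 + 891 = 12787
call 16: 12787 + 891 = 13678
call 17: 13678 + 891 = 14569
call 18: 14569 + 891 = 15460
call 19: 15460 + 891 = 16351
call 20: 16351 + 891 = 17242
call 21: 17242 + 891 = 18133
call 22: 18133 + 891 = 19024
call 23: 19024 + 891 = 19915
call 24: 19915 + 891 = 20806
call 25: 20806 + 891 = 21697
call 26: 21697 + 891 = 22588
call 27: 22588 + 891 = 23479
call 28: 23479 + 891 = 24370
call 29: 24370 + 891 = 25261
call 30: 25261 + 891 = 26152
call 31: 26152 + 891 = 27043

313, 1204, 2095, 2986, 3877, 4768, 5659, 6550, 7441, 8332, 9223, 10114, 11005, 11896, 12787, 13678, 14569, 15460, 16351, 17242, 18133, 19024, 19915, 20806, 21697, 22588, 23479, 24370, 25261, 26152, 27043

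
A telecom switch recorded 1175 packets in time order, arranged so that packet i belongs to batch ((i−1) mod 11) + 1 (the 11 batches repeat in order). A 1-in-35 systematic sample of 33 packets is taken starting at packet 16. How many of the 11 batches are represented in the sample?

Consecutive selections differ by k = 35, so their batch numbers differ by 35 mod 11 = 2.
gcd(35, 11) = 1, so the sample visits 11/1 = 11 distinct residues mod 11.
Start 16 is batch 5; the batches hit are 1, 2, 3, 4, 5, 6, 7, 8, 9, 10, 11.

11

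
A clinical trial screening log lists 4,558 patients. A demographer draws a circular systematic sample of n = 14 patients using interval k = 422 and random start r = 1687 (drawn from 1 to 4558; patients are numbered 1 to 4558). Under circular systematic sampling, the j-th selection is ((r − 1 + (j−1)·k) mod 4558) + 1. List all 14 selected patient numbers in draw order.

Selection 1: 1687
Selection 2: 1687 + 422 = 2109
Selection 3: 2109 + 422 = 2531
Selection 4: 2531 + 422 = 2953
Selection 5: 2953 + 422 = 3375
Selection 6: 3375 + 422 = 3797
Selection 7: 3797 + 422 = 4219
Selection 8: 4219 + 422 = 4641 → 4641 − 4558 = 83
Selection 9: 83 + 422 = 505
Selection 10: 505 + 422 = 927
Selection 11: 927 + 422 = 1349
Selection 12: 1349 + 422 = 1771
Selection 13: 1771 + 422 = 2193
Selection 14: 2193 + 422 = 2615

1687, 2109, 2531, 2953, 3375, 3797, 4219, 83, 505, 927, 1349, 1771, 2193, 2615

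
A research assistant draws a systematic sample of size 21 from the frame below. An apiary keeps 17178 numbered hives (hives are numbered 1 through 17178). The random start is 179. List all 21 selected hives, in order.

k = N/n = 17178/21 = 818
hive 1: 179
hive 2: 179 + 818 = 997
hive 3: 997 + 818 = 1815
hive 4: 1815 + 818 = 2633
hive 5: 2633 + 818 = 3451
hive 6: 3451 + 818 = 4269
hive 7: 4269 + 818 = 5087
hive 8: 5087 + 818 = 5905
hive 9: 5905 + 818 = 6723
hive 10: 6723 + 818 = 7541
hive 11: 7541 + 818 = 8359
hive 12: 8359 + 818 = 9177
hive 13: 9177 + 818 = 9995
hive 14: 9995 + 818 = 10813
hive 15: 10813 + 818 = 11631
hive 16: 11631 + 818 = 12449
hive 17: 12449 + 818 = 13267
hive 18: 13267 + 818 = 14085
hive 19: 14085 + 818 = 14903
hive 20: 14903 + 818 = 15721
hive 21: 15721 + 818 = 16539

179, 997, 1815, 2633, 3451, 4269, 5087, 5905, 6723, 7541, 8359, 9177, 9995, 10813, 11631, 12449, 13267, 14085, 14903, 15721, 16539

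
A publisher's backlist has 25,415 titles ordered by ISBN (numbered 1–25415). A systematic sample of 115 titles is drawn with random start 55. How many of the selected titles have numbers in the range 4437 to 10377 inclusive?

27

k = 25415/115 = 221
First selection ≥ 4437: 55 + ⌈(4437−55)/221⌉·221 = 55 + 20×221 = 4475
Last selection ≤ 10377: 55 + ⌊(10377−55)/221⌋·221 = 55 + 46×221 = 10221
Count = 46 − 20 + 1 = 27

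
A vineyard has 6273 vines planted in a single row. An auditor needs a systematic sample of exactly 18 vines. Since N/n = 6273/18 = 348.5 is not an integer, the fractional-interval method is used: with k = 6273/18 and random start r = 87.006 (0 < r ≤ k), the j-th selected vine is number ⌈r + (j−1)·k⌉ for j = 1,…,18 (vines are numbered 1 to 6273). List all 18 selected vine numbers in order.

88, 436, 785, 1133, 1482, 1830, 2179, 2527, 2876, 3224, 3573, 3921, 4270, 4618, 4967, 5315, 5664, 6012

j=1: r + 0k = 87.006 → ⌈·⌉ = 88
j=2: r + 1k = 435.506 → ⌈·⌉ = 436
j=3: r + 2k = 784.006 → ⌈·⌉ = 785
j=4: r + 3k = 1132.506 → ⌈·⌉ = 1133
j=5: r + 4k = 1481.006 → ⌈·⌉ = 1482
j=6: r + 5k = 1829.506 → ⌈·⌉ = 1830
j=7: r + 6k = 2178.006 → ⌈·⌉ = 2179
j=8: r + 7k = 2526.506 → ⌈·⌉ = 2527
j=9: r + 8k = 2875.006 → ⌈·⌉ = 2876
j=10: r + 9k = 3223.506 → ⌈·⌉ = 3224
j=11: r + 10k = 3572.006 → ⌈·⌉ = 3573
j=12: r + 11k = 3920.506 → ⌈·⌉ = 3921
j=13: r + 12k = 4269.006 → ⌈·⌉ = 4270
j=14: r + 13k = 4617.506 → ⌈·⌉ = 4618
j=15: r + 14k = 4966.006 → ⌈·⌉ = 4967
j=16: r + 15k = 5314.506 → ⌈·⌉ = 5315
j=17: r + 16k = 5663.006 → ⌈·⌉ = 5664
j=18: r + 17k = 6011.506 → ⌈·⌉ = 6012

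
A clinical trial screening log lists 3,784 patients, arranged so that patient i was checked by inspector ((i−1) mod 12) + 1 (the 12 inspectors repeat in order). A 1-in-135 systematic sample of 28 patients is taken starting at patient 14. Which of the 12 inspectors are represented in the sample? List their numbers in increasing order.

Consecutive selections differ by k = 135, so their inspector numbers differ by 135 mod 12 = 3.
gcd(135, 12) = 3, so the sample visits 12/3 = 4 distinct residues mod 12.
Start 14 is inspector 2; the inspectors hit are 2, 5, 8, 11.

2, 5, 8, 11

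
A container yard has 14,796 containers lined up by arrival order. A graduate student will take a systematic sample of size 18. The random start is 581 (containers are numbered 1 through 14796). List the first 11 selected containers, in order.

k = N/n = 14796/18 = 822
container 1: 581
container 2: 581 + 822 = 1403
container 3: 1403 + 822 = 2225
container 4: 2225 + 822 = 3047
container 5: 3047 + 822 = 3869
container 6: 3869 + 822 = 4691
container 7: 4691 + 822 = 5513
container 8: 5513 + 822 = 6335
container 9: 6335 + 822 = 7157
container 10: 7157 + 822 = 7979
container 11: 7979 + 822 = 8801

581, 1403, 2225, 3047, 3869, 4691, 5513, 6335, 7157, 7979, 8801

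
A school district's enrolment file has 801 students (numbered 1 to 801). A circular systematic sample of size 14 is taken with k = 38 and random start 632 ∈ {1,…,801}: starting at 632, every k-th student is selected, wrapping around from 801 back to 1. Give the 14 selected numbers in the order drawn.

Selection 1: 632
Selection 2: 632 + 38 = 670
Selection 3: 670 + 38 = 708
Selection 4: 708 + 38 = 746
Selection 5: 746 + 38 = 784
Selection 6: 784 + 38 = 822 → 822 − 801 = 21
Selection 7: 21 + 38 = 59
Selection 8: 59 + 38 = 97
Selection 9: 97 + 38 = 135
Selection 10: 135 + 38 = 173
Selection 11: 173 + 38 = 211
Selection 12: 211 + 38 = 249
Selection 13: 249 + 38 = 287
Selection 14: 287 + 38 = 325

632, 670, 708, 746, 784, 21, 59, 97, 135, 173, 211, 249, 287, 325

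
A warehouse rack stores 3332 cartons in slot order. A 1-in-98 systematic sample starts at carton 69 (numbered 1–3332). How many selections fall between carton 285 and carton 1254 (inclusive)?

k = 98
First selection ≥ 285: 69 + ⌈(285−69)/98⌉·98 = 69 + 3×98 = 363
Last selection ≤ 1254: 69 + ⌊(1254−69)/98⌋·98 = 69 + 12×98 = 1245
Count = 12 − 3 + 1 = 10

10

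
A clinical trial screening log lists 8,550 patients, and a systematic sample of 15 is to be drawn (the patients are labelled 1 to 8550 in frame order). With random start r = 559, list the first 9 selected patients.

k = N/n = 8550/15 = 570
patient 1: 559
patient 2: 559 + 570 = 1129
patient 3: 1129 + 570 = 1699
patient 4: 1699 + 570 = 2269
patient 5: 2269 + 570 = 2839
patient 6: 2839 + 570 = 3409
patient 7: 3409 + 570 = 3979
patient 8: 3979 + 570 = 4549
patient 9: 4549 + 570 = 5119

559, 1129, 1699, 2269, 2839, 3409, 3979, 4549, 5119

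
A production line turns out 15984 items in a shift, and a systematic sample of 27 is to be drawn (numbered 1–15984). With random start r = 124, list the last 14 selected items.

k = N/n = 15984/27 = 592
14th selection = 124 + 13×592 = 7820
15th: 7820 + 592 = 8412
16th: 8412 + 592 = 9004
17th: 9004 + 592 = 9596
18th: 9596 + 592 = 10188
19th: 10188 + 592 = 10780
20th: 10780 + 592 = 11372
21st: 11372 + 592 = 11964
22nd: 11964 + 592 = 12556
23rd: 12556 + 592 = 13148
24th: 13148 + 592 = 13740
25th: 13740 + 592 = 14332
26th: 14332 + 592 = 14924
27th: 14924 + 592 = 15516

7820, 8412, 9004, 9596, 10188, 10780, 11372, 11964, 12556, 13148, 13740, 14332, 14924, 15516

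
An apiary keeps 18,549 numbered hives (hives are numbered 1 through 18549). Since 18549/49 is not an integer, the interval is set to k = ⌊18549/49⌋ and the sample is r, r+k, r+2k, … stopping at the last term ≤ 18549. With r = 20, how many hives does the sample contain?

50

k = ⌊18549/49⌋ = 378
Achieved size = ⌊(18549 − 20)/378⌋ + 1 = ⌊18529/378⌋ + 1 = 49 + 1 = 50
(last selection: 20 + 49×378 = 18542 ≤ 18549; next would be 18920 > 18549)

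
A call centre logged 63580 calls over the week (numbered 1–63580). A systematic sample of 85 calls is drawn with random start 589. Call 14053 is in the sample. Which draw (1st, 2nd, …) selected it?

19

k = 63580/85 = 748
position = (14053 − 589)/748 + 1 = 13464/748 + 1 = 18 + 1 = 19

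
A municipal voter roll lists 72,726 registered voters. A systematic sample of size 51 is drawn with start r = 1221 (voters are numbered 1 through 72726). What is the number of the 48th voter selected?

68243

k = 72726/51 = 1426
48th selection = r + (48−1)·k = 1221 + 47×1426 = 1221 + 67022 = 68243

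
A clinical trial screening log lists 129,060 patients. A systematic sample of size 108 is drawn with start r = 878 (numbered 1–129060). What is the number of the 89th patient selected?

106038

k = 129060/108 = 1195
89th selection = r + (89−1)·k = 878 + 88×1195 = 878 + 105160 = 106038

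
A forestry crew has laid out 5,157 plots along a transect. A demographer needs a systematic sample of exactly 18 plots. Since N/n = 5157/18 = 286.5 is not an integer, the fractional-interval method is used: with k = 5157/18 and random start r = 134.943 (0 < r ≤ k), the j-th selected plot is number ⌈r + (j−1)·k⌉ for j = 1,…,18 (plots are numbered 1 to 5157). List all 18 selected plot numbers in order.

j=1: r + 0k = 134.943 → ⌈·⌉ = 135
j=2: r + 1k = 421.443 → ⌈·⌉ = 422
j=3: r + 2k = 707.943 → ⌈·⌉ = 708
j=4: r + 3k = 994.443 → ⌈·⌉ = 995
j=5: r + 4k = 1280.943 → ⌈·⌉ = 1281
j=6: r + 5k = 1567.443 → ⌈·⌉ = 1568
j=7: r + 6k = 1853.943 → ⌈·⌉ = 1854
j=8: r + 7k = 2140.443 → ⌈·⌉ = 2141
j=9: r + 8k = 2426.943 → ⌈·⌉ = 2427
j=10: r + 9k = 2713.443 → ⌈·⌉ = 2714
j=11: r + 10k = 2999.943 → ⌈·⌉ = 3000
j=12: r + 11k = 3286.443 → ⌈·⌉ = 3287
j=13: r + 12k = 3572.943 → ⌈·⌉ = 3573
j=14: r + 13k = 3859.443 → ⌈·⌉ = 3860
j=15: r + 14k = 4145.943 → ⌈·⌉ = 4146
j=16: r + 15k = 4432.443 → ⌈·⌉ = 4433
j=17: r + 16k = 4718.943 → ⌈·⌉ = 4719
j=18: r + 17k = 5005.443 → ⌈·⌉ = 5006

135, 422, 708, 995, 1281, 1568, 1854, 2141, 2427, 2714, 3000, 3287, 3573, 3860, 4146, 4433, 4719, 5006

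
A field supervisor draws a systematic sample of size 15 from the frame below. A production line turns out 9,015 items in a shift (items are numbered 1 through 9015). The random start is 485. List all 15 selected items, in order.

485, 1086, 1687, 2288, 2889, 3490, 4091, 4692, 5293, 5894, 6495, 7096, 7697, 8298, 8899

k = N/n = 9015/15 = 601
item 1: 485
item 2: 485 + 601 = 1086
item 3: 1086 + 601 = 1687
item 4: 1687 + 601 = 2288
item 5: 2288 + 601 = 2889
item 6: 2889 + 601 = 3490
item 7: 3490 + 601 = 4091
item 8: 4091 + 601 = 4692
item 9: 4692 + 601 = 5293
item 10: 5293 + 601 = 5894
item 11: 5894 + 601 = 6495
item 12: 6495 + 601 = 7096
item 13: 7096 + 601 = 7697
item 14: 7697 + 601 = 8298
item 15: 8298 + 601 = 8899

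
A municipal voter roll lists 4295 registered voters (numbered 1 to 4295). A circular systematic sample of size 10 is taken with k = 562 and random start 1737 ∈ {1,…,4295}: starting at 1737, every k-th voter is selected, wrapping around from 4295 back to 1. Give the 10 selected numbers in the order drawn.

Selection 1: 1737
Selection 2: 1737 + 562 = 2299
Selection 3: 2299 + 562 = 2861
Selection 4: 2861 + 562 = 3423
Selection 5: 3423 + 562 = 3985
Selection 6: 3985 + 562 = 4547 → 4547 − 4295 = 252
Selection 7: 252 + 562 = 814
Selection 8: 814 + 562 = 1376
Selection 9: 1376 + 562 = 1938
Selection 10: 1938 + 562 = 2500

1737, 2299, 2861, 3423, 3985, 252, 814, 1376, 1938, 2500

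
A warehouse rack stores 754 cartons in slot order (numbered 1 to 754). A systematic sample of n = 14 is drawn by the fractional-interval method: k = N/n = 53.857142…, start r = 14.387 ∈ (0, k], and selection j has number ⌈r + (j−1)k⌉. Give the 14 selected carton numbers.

15, 69, 123, 176, 230, 284, 338, 392, 446, 500, 553, 607, 661, 715

j=1: r + 0k = 14.387 → ⌈·⌉ = 15
j=2: r + 1k = 68.244142… → ⌈·⌉ = 69
j=3: r + 2k = 122.101285… → ⌈·⌉ = 123
j=4: r + 3k = 175.958428… → ⌈·⌉ = 176
j=5: r + 4k = 229.815571… → ⌈·⌉ = 230
j=6: r + 5k = 283.672714… → ⌈·⌉ = 284
j=7: r + 6k = 337.529857… → ⌈·⌉ = 338
j=8: r + 7k = 391.387 → ⌈·⌉ = 392
j=9: r + 8k = 445.244142… → ⌈·⌉ = 446
j=10: r + 9k = 499.101285… → ⌈·⌉ = 500
j=11: r + 10k = 552.958428… → ⌈·⌉ = 553
j=12: r + 11k = 606.815571… → ⌈·⌉ = 607
j=13: r + 12k = 660.672714… → ⌈·⌉ = 661
j=14: r + 13k = 714.529857… → ⌈·⌉ = 715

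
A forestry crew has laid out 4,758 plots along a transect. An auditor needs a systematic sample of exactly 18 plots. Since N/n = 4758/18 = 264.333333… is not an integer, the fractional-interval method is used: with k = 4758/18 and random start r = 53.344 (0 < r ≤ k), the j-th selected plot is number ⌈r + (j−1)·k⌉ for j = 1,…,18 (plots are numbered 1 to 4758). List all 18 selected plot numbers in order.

j=1: r + 0k = 53.344 → ⌈·⌉ = 54
j=2: r + 1k = 317.677333… → ⌈·⌉ = 318
j=3: r + 2k = 582.010666… → ⌈·⌉ = 583
j=4: r + 3k = 846.344 → ⌈·⌉ = 847
j=5: r + 4k = 1110.677333… → ⌈·⌉ = 1111
j=6: r + 5k = 1375.010666… → ⌈·⌉ = 1376
j=7: r + 6k = 1639.344 → ⌈·⌉ = 1640
j=8: r + 7k = 1903.677333… → ⌈·⌉ = 1904
j=9: r + 8k = 2168.010666… → ⌈·⌉ = 2169
j=10: r + 9k = 2432.344 → ⌈·⌉ = 2433
j=11: r + 10k = 2696.677333… → ⌈·⌉ = 2697
j=12: r + 11k = 2961.010666… → ⌈·⌉ = 2962
j=13: r + 12k = 3225.344 → ⌈·⌉ = 3226
j=14: r + 13k = 3489.677333… → ⌈·⌉ = 3490
j=15: r + 14k = 3754.010666… → ⌈·⌉ = 3755
j=16: r + 15k = 4018.344 → ⌈·⌉ = 4019
j=17: r + 16k = 4282.677333… → ⌈·⌉ = 4283
j=18: r + 17k = 4547.010666… → ⌈·⌉ = 4548

54, 318, 583, 847, 1111, 1376, 1640, 1904, 2169, 2433, 2697, 2962, 3226, 3490, 3755, 4019, 4283, 4548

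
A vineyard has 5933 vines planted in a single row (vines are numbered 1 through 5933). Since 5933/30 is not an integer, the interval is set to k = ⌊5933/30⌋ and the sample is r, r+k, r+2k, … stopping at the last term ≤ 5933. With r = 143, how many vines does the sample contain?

30

k = ⌊5933/30⌋ = 197
Achieved size = ⌊(5933 − 143)/197⌋ + 1 = ⌊5790/197⌋ + 1 = 29 + 1 = 30
(last selection: 143 + 29×197 = 5856 ≤ 5933; next would be 6053 > 5933)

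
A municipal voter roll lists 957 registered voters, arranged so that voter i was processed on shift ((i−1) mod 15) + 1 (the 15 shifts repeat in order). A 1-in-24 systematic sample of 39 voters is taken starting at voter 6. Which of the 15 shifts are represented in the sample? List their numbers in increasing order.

3, 6, 9, 12, 15

Consecutive selections differ by k = 24, so their shift numbers differ by 24 mod 15 = 9.
gcd(24, 15) = 3, so the sample visits 15/3 = 5 distinct residues mod 15.
Start 6 is shift 6; the shifts hit are 3, 6, 9, 12, 15.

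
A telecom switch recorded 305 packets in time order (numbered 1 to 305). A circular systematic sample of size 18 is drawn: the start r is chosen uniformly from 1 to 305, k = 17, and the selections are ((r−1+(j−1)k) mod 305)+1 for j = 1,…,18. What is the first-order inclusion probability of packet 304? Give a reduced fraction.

18/305

For each position j, as r ranges over 1…305 the j-th selection hits every packet exactly once, so packet 304 is selected for exactly 18 of the 305 starts.
Inclusion probability = 18/305.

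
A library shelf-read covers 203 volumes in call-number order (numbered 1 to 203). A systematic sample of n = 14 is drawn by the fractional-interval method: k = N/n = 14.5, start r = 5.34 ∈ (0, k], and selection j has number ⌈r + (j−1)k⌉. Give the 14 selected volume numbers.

6, 20, 35, 49, 64, 78, 93, 107, 122, 136, 151, 165, 180, 194

j=1: r + 0k = 5.34 → ⌈·⌉ = 6
j=2: r + 1k = 19.84 → ⌈·⌉ = 20
j=3: r + 2k = 34.34 → ⌈·⌉ = 35
j=4: r + 3k = 48.84 → ⌈·⌉ = 49
j=5: r + 4k = 63.34 → ⌈·⌉ = 64
j=6: r + 5k = 77.84 → ⌈·⌉ = 78
j=7: r + 6k = 92.34 → ⌈·⌉ = 93
j=8: r + 7k = 106.84 → ⌈·⌉ = 107
j=9: r + 8k = 121.34 → ⌈·⌉ = 122
j=10: r + 9k = 135.84 → ⌈·⌉ = 136
j=11: r + 10k = 150.34 → ⌈·⌉ = 151
j=12: r + 11k = 164.84 → ⌈·⌉ = 165
j=13: r + 12k = 179.34 → ⌈·⌉ = 180
j=14: r + 13k = 193.84 → ⌈·⌉ = 194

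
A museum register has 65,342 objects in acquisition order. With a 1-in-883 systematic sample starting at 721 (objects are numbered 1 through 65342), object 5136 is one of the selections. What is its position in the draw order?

6

k = 883
position = (5136 − 721)/883 + 1 = 4415/883 + 1 = 5 + 1 = 6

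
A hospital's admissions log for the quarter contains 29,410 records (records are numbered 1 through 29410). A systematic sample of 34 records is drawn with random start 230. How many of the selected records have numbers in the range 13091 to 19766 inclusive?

k = 29410/34 = 865
First selection ≥ 13091: 230 + ⌈(13091−230)/865⌉·865 = 230 + 15×865 = 13205
Last selection ≤ 19766: 230 + ⌊(19766−230)/865⌋·865 = 230 + 22×865 = 19260
Count = 22 − 15 + 1 = 8

8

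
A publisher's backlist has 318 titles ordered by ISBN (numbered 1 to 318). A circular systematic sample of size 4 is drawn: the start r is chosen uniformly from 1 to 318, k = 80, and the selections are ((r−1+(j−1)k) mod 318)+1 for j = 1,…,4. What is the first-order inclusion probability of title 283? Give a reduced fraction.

2/159

For each position j, as r ranges over 1…318 the j-th selection hits every title exactly once, so title 283 is selected for exactly 4 of the 318 starts.
Inclusion probability = 4/318 = 2/159.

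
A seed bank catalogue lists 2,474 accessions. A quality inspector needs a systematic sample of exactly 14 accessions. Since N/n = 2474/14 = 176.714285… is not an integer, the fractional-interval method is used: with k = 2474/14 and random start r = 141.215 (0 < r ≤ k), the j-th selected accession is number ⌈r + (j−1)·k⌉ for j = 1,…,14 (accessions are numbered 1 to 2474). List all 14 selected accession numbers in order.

j=1: r + 0k = 141.215 → ⌈·⌉ = 142
j=2: r + 1k = 317.929285… → ⌈·⌉ = 318
j=3: r + 2k = 494.643571… → ⌈·⌉ = 495
j=4: r + 3k = 671.357857… → ⌈·⌉ = 672
j=5: r + 4k = 848.072142… → ⌈·⌉ = 849
j=6: r + 5k = 1024.786428… → ⌈·⌉ = 1025
j=7: r + 6k = 1201.500714… → ⌈·⌉ = 1202
j=8: r + 7k = 1378.215 → ⌈·⌉ = 1379
j=9: r + 8k = 1554.929285… → ⌈·⌉ = 1555
j=10: r + 9k = 1731.643571… → ⌈·⌉ = 1732
j=11: r + 10k = 1908.357857… → ⌈·⌉ = 1909
j=12: r + 11k = 2085.072142… → ⌈·⌉ = 2086
j=13: r + 12k = 2261.786428… → ⌈·⌉ = 2262
j=14: r + 13k = 2438.500714… → ⌈·⌉ = 2439

142, 318, 495, 672, 849, 1025, 1202, 1379, 1555, 1732, 1909, 2086, 2262, 2439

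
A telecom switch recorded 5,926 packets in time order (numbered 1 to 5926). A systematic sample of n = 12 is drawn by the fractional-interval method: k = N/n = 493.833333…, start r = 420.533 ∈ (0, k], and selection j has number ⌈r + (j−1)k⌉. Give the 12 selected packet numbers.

421, 915, 1409, 1903, 2396, 2890, 3384, 3878, 4372, 4866, 5359, 5853

j=1: r + 0k = 420.533 → ⌈·⌉ = 421
j=2: r + 1k = 914.366333… → ⌈·⌉ = 915
j=3: r + 2k = 1408.199666… → ⌈·⌉ = 1409
j=4: r + 3k = 1902.033 → ⌈·⌉ = 1903
j=5: r + 4k = 2395.866333… → ⌈·⌉ = 2396
j=6: r + 5k = 2889.699666… → ⌈·⌉ = 2890
j=7: r + 6k = 3383.533 → ⌈·⌉ = 3384
j=8: r + 7k = 3877.366333… → ⌈·⌉ = 3878
j=9: r + 8k = 4371.199666… → ⌈·⌉ = 4372
j=10: r + 9k = 4865.033 → ⌈·⌉ = 4866
j=11: r + 10k = 5358.866333… → ⌈·⌉ = 5359
j=12: r + 11k = 5852.699666… → ⌈·⌉ = 5853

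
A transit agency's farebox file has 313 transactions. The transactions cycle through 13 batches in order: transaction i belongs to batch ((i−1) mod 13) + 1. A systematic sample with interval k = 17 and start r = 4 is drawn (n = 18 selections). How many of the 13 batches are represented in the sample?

Consecutive selections differ by k = 17, so their batch numbers differ by 17 mod 13 = 4.
gcd(17, 13) = 1, so the sample visits 13/1 = 13 distinct residues mod 13.
Start 4 is batch 4; the batches hit are 1, 2, 3, 4, 5, 6, 7, 8, 9, 10, 11, 12, 13.

13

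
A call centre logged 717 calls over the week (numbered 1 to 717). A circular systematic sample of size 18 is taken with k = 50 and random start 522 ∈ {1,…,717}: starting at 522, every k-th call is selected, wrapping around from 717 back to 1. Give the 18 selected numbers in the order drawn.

Selection 1: 522
Selection 2: 522 + 50 = 572
Selection 3: 572 + 50 = 622
Selection 4: 622 + 50 = 672
Selection 5: 672 + 50 = 722 → 722 − 717 = 5
Selection 6: 5 + 50 = 55
Selection 7: 55 + 50 = 105
Selection 8: 105 + 50 = 155
Selection 9: 155 + 50 = 205
Selection 10: 205 + 50 = 255
Selection 11: 255 + 50 = 305
Selection 12: 305 + 50 = 355
Selection 13: 355 + 50 = 405
Selection 14: 405 + 50 = 455
Selection 15: 455 + 50 = 505
Selection 16: 505 + 50 = 555
Selection 17: 555 + 50 = 605
Selection 18: 605 + 50 = 655

522, 572, 622, 672, 5, 55, 105, 155, 205, 255, 305, 355, 405, 455, 505, 555, 605, 655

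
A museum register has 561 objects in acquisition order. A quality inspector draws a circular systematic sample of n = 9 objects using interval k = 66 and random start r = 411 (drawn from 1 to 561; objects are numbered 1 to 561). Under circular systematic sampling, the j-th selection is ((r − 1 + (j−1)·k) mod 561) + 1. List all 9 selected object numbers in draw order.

411, 477, 543, 48, 114, 180, 246, 312, 378

Selection 1: 411
Selection 2: 411 + 66 = 477
Selection 3: 477 + 66 = 543
Selection 4: 543 + 66 = 609 → 609 − 561 = 48
Selection 5: 48 + 66 = 114
Selection 6: 114 + 66 = 180
Selection 7: 180 + 66 = 246
Selection 8: 246 + 66 = 312
Selection 9: 312 + 66 = 378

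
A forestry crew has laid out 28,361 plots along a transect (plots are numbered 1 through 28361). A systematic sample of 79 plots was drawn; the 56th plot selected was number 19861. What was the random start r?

k = 28361/79 = 359
r = 19861 − (56−1)×359 = 19861 − 19745 = 116

116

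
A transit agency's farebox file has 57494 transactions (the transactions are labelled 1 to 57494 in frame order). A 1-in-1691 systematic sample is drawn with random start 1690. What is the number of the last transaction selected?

57493

k = 1691
34th selection = r + (34−1)·k = 1690 + 33×1691 = 1690 + 55803 = 57493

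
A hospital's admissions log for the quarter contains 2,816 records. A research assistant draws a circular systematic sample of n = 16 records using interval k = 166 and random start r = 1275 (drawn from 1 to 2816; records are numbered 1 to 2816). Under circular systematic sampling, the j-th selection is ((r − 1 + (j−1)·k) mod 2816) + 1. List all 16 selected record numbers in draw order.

Selection 1: 1275
Selection 2: 1275 + 166 = 1441
Selection 3: 1441 + 166 = 1607
Selection 4: 1607 + 166 = 1773
Selection 5: 1773 + 166 = 1939
Selection 6: 1939 + 166 = 2105
Selection 7: 2105 + 166 = 2271
Selection 8: 2271 + 166 = 2437
Selection 9: 2437 + 166 = 2603
Selection 10: 2603 + 166 = 2769
Selection 11: 2769 + 166 = 2935 → 2935 − 2816 = 119
Selection 12: 119 + 166 = 285
Selection 13: 285 + 166 = 451
Selection 14: 451 + 166 = 617
Selection 15: 617 + 166 = 783
Selection 16: 783 + 166 = 949

1275, 1441, 1607, 1773, 1939, 2105, 2271, 2437, 2603, 2769, 119, 285, 451, 617, 783, 949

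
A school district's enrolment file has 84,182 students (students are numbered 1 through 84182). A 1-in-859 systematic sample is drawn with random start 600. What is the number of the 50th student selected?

42691

k = 859
50th selection = r + (50−1)·k = 600 + 49×859 = 600 + 42091 = 42691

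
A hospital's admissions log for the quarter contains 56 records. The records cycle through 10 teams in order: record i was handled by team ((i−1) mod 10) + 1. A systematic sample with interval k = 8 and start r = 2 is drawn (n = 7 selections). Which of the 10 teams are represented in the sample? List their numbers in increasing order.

Consecutive selections differ by k = 8, so their team numbers differ by 8 mod 10 = 8.
gcd(8, 10) = 2, so the sample visits 10/2 = 5 distinct residues mod 10.
Start 2 is team 2; the teams hit are 2, 4, 6, 8, 10.

2, 4, 6, 8, 10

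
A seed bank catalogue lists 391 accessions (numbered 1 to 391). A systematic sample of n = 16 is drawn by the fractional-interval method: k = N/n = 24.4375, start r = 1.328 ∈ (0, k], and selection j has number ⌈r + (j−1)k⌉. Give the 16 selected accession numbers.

2, 26, 51, 75, 100, 124, 148, 173, 197, 222, 246, 271, 295, 320, 344, 368

j=1: r + 0k = 1.328 → ⌈·⌉ = 2
j=2: r + 1k = 25.7655 → ⌈·⌉ = 26
j=3: r + 2k = 50.203 → ⌈·⌉ = 51
j=4: r + 3k = 74.6405 → ⌈·⌉ = 75
j=5: r + 4k = 99.078 → ⌈·⌉ = 100
j=6: r + 5k = 123.5155 → ⌈·⌉ = 124
j=7: r + 6k = 147.953 → ⌈·⌉ = 148
j=8: r + 7k = 172.3905 → ⌈·⌉ = 173
j=9: r + 8k = 196.828 → ⌈·⌉ = 197
j=10: r + 9k = 221.2655 → ⌈·⌉ = 222
j=11: r + 10k = 245.703 → ⌈·⌉ = 246
j=12: r + 11k = 270.1405 → ⌈·⌉ = 271
j=13: r + 12k = 294.578 → ⌈·⌉ = 295
j=14: r + 13k = 319.0155 → ⌈·⌉ = 320
j=15: r + 14k = 343.453 → ⌈·⌉ = 344
j=16: r + 15k = 367.8905 → ⌈·⌉ = 368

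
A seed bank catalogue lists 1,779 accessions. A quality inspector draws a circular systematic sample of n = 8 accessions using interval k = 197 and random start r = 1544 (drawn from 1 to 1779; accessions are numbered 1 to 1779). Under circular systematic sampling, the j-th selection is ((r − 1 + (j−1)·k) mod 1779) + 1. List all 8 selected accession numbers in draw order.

1544, 1741, 159, 356, 553, 750, 947, 1144

Selection 1: 1544
Selection 2: 1544 + 197 = 1741
Selection 3: 1741 + 197 = 1938 → 1938 − 1779 = 159
Selection 4: 159 + 197 = 356
Selection 5: 356 + 197 = 553
Selection 6: 553 + 197 = 750
Selection 7: 750 + 197 = 947
Selection 8: 947 + 197 = 1144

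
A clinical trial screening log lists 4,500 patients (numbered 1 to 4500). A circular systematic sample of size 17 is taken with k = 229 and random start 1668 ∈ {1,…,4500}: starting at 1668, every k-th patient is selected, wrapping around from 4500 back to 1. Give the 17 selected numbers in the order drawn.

1668, 1897, 2126, 2355, 2584, 2813, 3042, 3271, 3500, 3729, 3958, 4187, 4416, 145, 374, 603, 832

Selection 1: 1668
Selection 2: 1668 + 229 = 1897
Selection 3: 1897 + 229 = 2126
Selection 4: 2126 + 229 = 2355
Selection 5: 2355 + 229 = 2584
Selection 6: 2584 + 229 = 2813
Selection 7: 2813 + 229 = 3042
Selection 8: 3042 + 229 = 3271
Selection 9: 3271 + 229 = 3500
Selection 10: 3500 + 229 = 3729
Selection 11: 3729 + 229 = 3958
Selection 12: 3958 + 229 = 4187
Selection 13: 4187 + 229 = 4416
Selection 14: 4416 + 229 = 4645 → 4645 − 4500 = 145
Selection 15: 145 + 229 = 374
Selection 16: 374 + 229 = 603
Selection 17: 603 + 229 = 832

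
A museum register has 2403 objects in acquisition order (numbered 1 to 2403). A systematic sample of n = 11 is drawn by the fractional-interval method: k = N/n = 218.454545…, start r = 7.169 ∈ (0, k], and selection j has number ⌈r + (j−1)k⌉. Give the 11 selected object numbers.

8, 226, 445, 663, 881, 1100, 1318, 1537, 1755, 1974, 2192

j=1: r + 0k = 7.169 → ⌈·⌉ = 8
j=2: r + 1k = 225.623545… → ⌈·⌉ = 226
j=3: r + 2k = 444.078090… → ⌈·⌉ = 445
j=4: r + 3k = 662.532636… → ⌈·⌉ = 663
j=5: r + 4k = 880.987181… → ⌈·⌉ = 881
j=6: r + 5k = 1099.441727… → ⌈·⌉ = 1100
j=7: r + 6k = 1317.896272… → ⌈·⌉ = 1318
j=8: r + 7k = 1536.350818… → ⌈·⌉ = 1537
j=9: r + 8k = 1754.805363… → ⌈·⌉ = 1755
j=10: r + 9k = 1973.259909… → ⌈·⌉ = 1974
j=11: r + 10k = 2191.714454… → ⌈·⌉ = 2192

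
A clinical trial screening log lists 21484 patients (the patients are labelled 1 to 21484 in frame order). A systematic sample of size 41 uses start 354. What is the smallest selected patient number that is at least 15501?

15550

k = 21484/41 = 524
Steps past start: ⌈(15501 − 354)/524⌉ = ⌈15147/524⌉ = 29
Selected patient: 354 + 29×524 = 15550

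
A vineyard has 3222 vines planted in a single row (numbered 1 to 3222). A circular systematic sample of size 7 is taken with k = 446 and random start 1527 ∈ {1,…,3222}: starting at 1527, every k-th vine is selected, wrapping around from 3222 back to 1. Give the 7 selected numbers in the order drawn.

1527, 1973, 2419, 2865, 89, 535, 981

Selection 1: 1527
Selection 2: 1527 + 446 = 1973
Selection 3: 1973 + 446 = 2419
Selection 4: 2419 + 446 = 2865
Selection 5: 2865 + 446 = 3311 → 3311 − 3222 = 89
Selection 6: 89 + 446 = 535
Selection 7: 535 + 446 = 981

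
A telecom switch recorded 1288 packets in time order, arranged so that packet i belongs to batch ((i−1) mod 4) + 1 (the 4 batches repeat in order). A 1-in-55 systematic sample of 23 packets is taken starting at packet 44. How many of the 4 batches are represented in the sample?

4

Consecutive selections differ by k = 55, so their batch numbers differ by 55 mod 4 = 3.
gcd(55, 4) = 1, so the sample visits 4/1 = 4 distinct residues mod 4.
Start 44 is batch 4; the batches hit are 1, 2, 3, 4.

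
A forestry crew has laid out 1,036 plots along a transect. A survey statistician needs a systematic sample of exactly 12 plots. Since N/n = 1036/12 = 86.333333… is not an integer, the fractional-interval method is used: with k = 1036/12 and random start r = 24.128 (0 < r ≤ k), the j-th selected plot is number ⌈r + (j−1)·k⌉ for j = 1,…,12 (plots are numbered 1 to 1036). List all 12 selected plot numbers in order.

j=1: r + 0k = 24.128 → ⌈·⌉ = 25
j=2: r + 1k = 110.461333… → ⌈·⌉ = 111
j=3: r + 2k = 196.794666… → ⌈·⌉ = 197
j=4: r + 3k = 283.128 → ⌈·⌉ = 284
j=5: r + 4k = 369.461333… → ⌈·⌉ = 370
j=6: r + 5k = 455.794666… → ⌈·⌉ = 456
j=7: r + 6k = 542.128 → ⌈·⌉ = 543
j=8: r + 7k = 628.461333… → ⌈·⌉ = 629
j=9: r + 8k = 714.794666… → ⌈·⌉ = 715
j=10: r + 9k = 801.128 → ⌈·⌉ = 802
j=11: r + 10k = 887.461333… → ⌈·⌉ = 888
j=12: r + 11k = 973.794666… → ⌈·⌉ = 974

25, 111, 197, 284, 370, 456, 543, 629, 715, 802, 888, 974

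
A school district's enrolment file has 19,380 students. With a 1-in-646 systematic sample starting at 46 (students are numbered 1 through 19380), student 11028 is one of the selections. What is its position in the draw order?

k = 646
position = (11028 − 46)/646 + 1 = 10982/646 + 1 = 17 + 1 = 18

18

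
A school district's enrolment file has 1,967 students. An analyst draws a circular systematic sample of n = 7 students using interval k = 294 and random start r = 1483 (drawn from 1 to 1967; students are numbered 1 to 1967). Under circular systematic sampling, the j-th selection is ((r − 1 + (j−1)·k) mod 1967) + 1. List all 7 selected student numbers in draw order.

1483, 1777, 104, 398, 692, 986, 1280

Selection 1: 1483
Selection 2: 1483 + 294 = 1777
Selection 3: 1777 + 294 = 2071 → 2071 − 1967 = 104
Selection 4: 104 + 294 = 398
Selection 5: 398 + 294 = 692
Selection 6: 692 + 294 = 986
Selection 7: 986 + 294 = 1280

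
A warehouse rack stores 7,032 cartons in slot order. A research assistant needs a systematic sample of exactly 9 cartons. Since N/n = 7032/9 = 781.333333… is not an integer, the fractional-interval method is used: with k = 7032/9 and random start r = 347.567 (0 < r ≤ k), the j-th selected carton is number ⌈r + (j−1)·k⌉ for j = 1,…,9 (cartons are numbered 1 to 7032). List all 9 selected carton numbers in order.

j=1: r + 0k = 347.567 → ⌈·⌉ = 348
j=2: r + 1k = 1128.900333… → ⌈·⌉ = 1129
j=3: r + 2k = 1910.233666… → ⌈·⌉ = 1911
j=4: r + 3k = 2691.567 → ⌈·⌉ = 2692
j=5: r + 4k = 3472.900333… → ⌈·⌉ = 3473
j=6: r + 5k = 4254.233666… → ⌈·⌉ = 4255
j=7: r + 6k = 5035.567 → ⌈·⌉ = 5036
j=8: r + 7k = 5816.900333… → ⌈·⌉ = 5817
j=9: r + 8k = 6598.233666… → ⌈·⌉ = 6599

348, 1129, 1911, 2692, 3473, 4255, 5036, 5817, 6599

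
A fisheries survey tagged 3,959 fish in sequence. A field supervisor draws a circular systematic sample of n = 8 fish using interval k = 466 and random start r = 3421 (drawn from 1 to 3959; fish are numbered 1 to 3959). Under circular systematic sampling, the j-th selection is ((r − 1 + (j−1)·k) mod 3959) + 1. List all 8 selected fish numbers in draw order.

3421, 3887, 394, 860, 1326, 1792, 2258, 2724

Selection 1: 3421
Selection 2: 3421 + 466 = 3887
Selection 3: 3887 + 466 = 4353 → 4353 − 3959 = 394
Selection 4: 394 + 466 = 860
Selection 5: 860 + 466 = 1326
Selection 6: 1326 + 466 = 1792
Selection 7: 1792 + 466 = 2258
Selection 8: 2258 + 466 = 2724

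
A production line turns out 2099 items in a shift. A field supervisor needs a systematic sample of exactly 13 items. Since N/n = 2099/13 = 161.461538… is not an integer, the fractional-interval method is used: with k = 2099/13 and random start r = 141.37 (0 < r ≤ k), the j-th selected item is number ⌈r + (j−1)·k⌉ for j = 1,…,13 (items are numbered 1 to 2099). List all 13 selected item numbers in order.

142, 303, 465, 626, 788, 949, 1111, 1272, 1434, 1595, 1756, 1918, 2079

j=1: r + 0k = 141.37 → ⌈·⌉ = 142
j=2: r + 1k = 302.831538… → ⌈·⌉ = 303
j=3: r + 2k = 464.293076… → ⌈·⌉ = 465
j=4: r + 3k = 625.754615… → ⌈·⌉ = 626
j=5: r + 4k = 787.216153… → ⌈·⌉ = 788
j=6: r + 5k = 948.677692… → ⌈·⌉ = 949
j=7: r + 6k = 1110.139230… → ⌈·⌉ = 1111
j=8: r + 7k = 1271.600769… → ⌈·⌉ = 1272
j=9: r + 8k = 1433.062307… → ⌈·⌉ = 1434
j=10: r + 9k = 1594.523846… → ⌈·⌉ = 1595
j=11: r + 10k = 1755.985384… → ⌈·⌉ = 1756
j=12: r + 11k = 1917.446923… → ⌈·⌉ = 1918
j=13: r + 12k = 2078.908461… → ⌈·⌉ = 2079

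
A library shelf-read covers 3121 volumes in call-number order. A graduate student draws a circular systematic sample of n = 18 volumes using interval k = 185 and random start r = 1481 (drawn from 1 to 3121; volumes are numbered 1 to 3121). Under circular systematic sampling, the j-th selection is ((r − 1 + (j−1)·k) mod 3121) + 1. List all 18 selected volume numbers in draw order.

1481, 1666, 1851, 2036, 2221, 2406, 2591, 2776, 2961, 25, 210, 395, 580, 765, 950, 1135, 1320, 1505

Selection 1: 1481
Selection 2: 1481 + 185 = 1666
Selection 3: 1666 + 185 = 1851
Selection 4: 1851 + 185 = 2036
Selection 5: 2036 + 185 = 2221
Selection 6: 2221 + 185 = 2406
Selection 7: 2406 + 185 = 2591
Selection 8: 2591 + 185 = 2776
Selection 9: 2776 + 185 = 2961
Selection 10: 2961 + 185 = 3146 → 3146 − 3121 = 25
Selection 11: 25 + 185 = 210
Selection 12: 210 + 185 = 395
Selection 13: 395 + 185 = 580
Selection 14: 580 + 185 = 765
Selection 15: 765 + 185 = 950
Selection 16: 950 + 185 = 1135
Selection 17: 1135 + 185 = 1320
Selection 18: 1320 + 185 = 1505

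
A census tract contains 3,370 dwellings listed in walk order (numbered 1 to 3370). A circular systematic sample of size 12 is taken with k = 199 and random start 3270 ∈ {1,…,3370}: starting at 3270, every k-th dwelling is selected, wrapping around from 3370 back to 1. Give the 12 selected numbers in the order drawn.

Selection 1: 3270
Selection 2: 3270 + 199 = 3469 → 3469 − 3370 = 99
Selection 3: 99 + 199 = 298
Selection 4: 298 + 199 = 497
Selection 5: 497 + 199 = 696
Selection 6: 696 + 199 = 895
Selection 7: 895 + 199 = 1094
Selection 8: 1094 + 199 = 1293
Selection 9: 1293 + 199 = 1492
Selection 10: 1492 + 199 = 1691
Selection 11: 1691 + 199 = 1890
Selection 12: 1890 + 199 = 2089

3270, 99, 298, 497, 696, 895, 1094, 1293, 1492, 1691, 1890, 2089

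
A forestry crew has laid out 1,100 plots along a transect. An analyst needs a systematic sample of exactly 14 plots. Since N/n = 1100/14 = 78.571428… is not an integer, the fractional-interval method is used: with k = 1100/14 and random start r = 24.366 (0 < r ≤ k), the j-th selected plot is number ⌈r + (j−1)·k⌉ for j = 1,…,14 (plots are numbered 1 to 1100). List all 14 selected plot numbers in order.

25, 103, 182, 261, 339, 418, 496, 575, 653, 732, 811, 889, 968, 1046

j=1: r + 0k = 24.366 → ⌈·⌉ = 25
j=2: r + 1k = 102.937428… → ⌈·⌉ = 103
j=3: r + 2k = 181.508857… → ⌈·⌉ = 182
j=4: r + 3k = 260.080285… → ⌈·⌉ = 261
j=5: r + 4k = 338.651714… → ⌈·⌉ = 339
j=6: r + 5k = 417.223142… → ⌈·⌉ = 418
j=7: r + 6k = 495.794571… → ⌈·⌉ = 496
j=8: r + 7k = 574.366 → ⌈·⌉ = 575
j=9: r + 8k = 652.937428… → ⌈·⌉ = 653
j=10: r + 9k = 731.508857… → ⌈·⌉ = 732
j=11: r + 10k = 810.080285… → ⌈·⌉ = 811
j=12: r + 11k = 888.651714… → ⌈·⌉ = 889
j=13: r + 12k = 967.223142… → ⌈·⌉ = 968
j=14: r + 13k = 1045.794571… → ⌈·⌉ = 1046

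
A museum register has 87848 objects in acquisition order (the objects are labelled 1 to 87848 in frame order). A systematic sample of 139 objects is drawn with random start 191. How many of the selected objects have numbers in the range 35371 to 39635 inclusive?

k = 87848/139 = 632
First selection ≥ 35371: 191 + ⌈(35371−191)/632⌉·632 = 191 + 56×632 = 35583
Last selection ≤ 39635: 191 + ⌊(39635−191)/632⌋·632 = 191 + 62×632 = 39375
Count = 62 − 56 + 1 = 7

7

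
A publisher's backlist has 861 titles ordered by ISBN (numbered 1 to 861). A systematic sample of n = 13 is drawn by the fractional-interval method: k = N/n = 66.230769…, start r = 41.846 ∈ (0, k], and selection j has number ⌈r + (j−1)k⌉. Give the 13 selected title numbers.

j=1: r + 0k = 41.846 → ⌈·⌉ = 42
j=2: r + 1k = 108.076769… → ⌈·⌉ = 109
j=3: r + 2k = 174.307538… → ⌈·⌉ = 175
j=4: r + 3k = 240.538307… → ⌈·⌉ = 241
j=5: r + 4k = 306.769076… → ⌈·⌉ = 307
j=6: r + 5k = 372.999846… → ⌈·⌉ = 373
j=7: r + 6k = 439.230615… → ⌈·⌉ = 440
j=8: r + 7k = 505.461384… → ⌈·⌉ = 506
j=9: r + 8k = 571.692153… → ⌈·⌉ = 572
j=10: r + 9k = 637.922923… → ⌈·⌉ = 638
j=11: r + 10k = 704.153692… → ⌈·⌉ = 705
j=12: r + 11k = 770.384461… → ⌈·⌉ = 771
j=13: r + 12k = 836.615230… → ⌈·⌉ = 837

42, 109, 175, 241, 307, 373, 440, 506, 572, 638, 705, 771, 837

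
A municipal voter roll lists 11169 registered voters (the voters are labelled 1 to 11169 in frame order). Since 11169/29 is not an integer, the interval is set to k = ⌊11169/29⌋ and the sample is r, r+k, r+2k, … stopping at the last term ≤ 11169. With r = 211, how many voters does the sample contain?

29

k = ⌊11169/29⌋ = 385
Achieved size = ⌊(11169 − 211)/385⌋ + 1 = ⌊10958/385⌋ + 1 = 28 + 1 = 29
(last selection: 211 + 28×385 = 10991 ≤ 11169; next would be 11376 > 11169)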